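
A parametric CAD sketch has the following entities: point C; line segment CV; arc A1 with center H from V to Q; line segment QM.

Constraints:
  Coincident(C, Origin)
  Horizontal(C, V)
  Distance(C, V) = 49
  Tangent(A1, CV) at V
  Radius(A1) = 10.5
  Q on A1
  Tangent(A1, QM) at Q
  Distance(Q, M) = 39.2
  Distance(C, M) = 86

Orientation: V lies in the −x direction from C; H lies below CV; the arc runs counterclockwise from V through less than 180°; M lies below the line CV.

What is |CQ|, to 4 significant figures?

58.77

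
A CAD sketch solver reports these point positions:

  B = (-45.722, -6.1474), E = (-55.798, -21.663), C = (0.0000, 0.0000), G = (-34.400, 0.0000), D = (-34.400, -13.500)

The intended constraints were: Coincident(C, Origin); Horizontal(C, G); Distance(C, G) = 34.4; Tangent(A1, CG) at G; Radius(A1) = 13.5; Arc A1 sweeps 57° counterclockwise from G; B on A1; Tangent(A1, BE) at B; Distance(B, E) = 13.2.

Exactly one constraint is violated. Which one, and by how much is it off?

Distance(B, E) = 13.2 — off by 5.30.

C = (0.00, 0.00) ✓; C.y = 0.00, G.y = 0.00 ✓; |CG| = 34.40 ✓; ∠(DG, GC) = 90.00° ✓; |DG| = 13.50 ✓; bearing(D→B) − bearing(D→G) = 57.00° ✓; |DB| = 13.50 ✓; ∠(DB, BE) = 90.00° ✓; |BE| = 18.50 ✗.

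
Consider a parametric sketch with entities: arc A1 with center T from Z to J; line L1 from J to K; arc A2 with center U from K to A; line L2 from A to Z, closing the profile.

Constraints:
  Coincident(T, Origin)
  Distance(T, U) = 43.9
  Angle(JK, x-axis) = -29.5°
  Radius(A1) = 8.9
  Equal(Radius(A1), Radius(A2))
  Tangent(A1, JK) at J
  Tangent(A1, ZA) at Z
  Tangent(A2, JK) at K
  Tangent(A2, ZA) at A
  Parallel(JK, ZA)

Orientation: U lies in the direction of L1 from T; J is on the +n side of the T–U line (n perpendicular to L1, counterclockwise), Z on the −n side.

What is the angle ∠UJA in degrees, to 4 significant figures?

10.61°

The slot axis is L1's direction at -29.5°, so u = (cos -29.5°, sin -29.5°) = (0.8704, -0.4924) and n = (−sin -29.5°, cos -29.5°) = (0.4924, 0.8704). T is at the origin and U lies 43.9 along u from T, so U = 43.9·u = (38.21, -21.62). Tangency of A1 to both parallel lines with radius 8.9 puts J and Z at T ± 8.9·n: J = (4.383, 7.746), Z = (-4.383, -7.746). Equal radii place K and A the same way about U: K = U + 8.9·n = (42.59, -13.87), A = U − 8.9·n = (33.83, -29.36). Then cos ∠UJA = JU·JA / (|JU||JA|), giving 10.61°.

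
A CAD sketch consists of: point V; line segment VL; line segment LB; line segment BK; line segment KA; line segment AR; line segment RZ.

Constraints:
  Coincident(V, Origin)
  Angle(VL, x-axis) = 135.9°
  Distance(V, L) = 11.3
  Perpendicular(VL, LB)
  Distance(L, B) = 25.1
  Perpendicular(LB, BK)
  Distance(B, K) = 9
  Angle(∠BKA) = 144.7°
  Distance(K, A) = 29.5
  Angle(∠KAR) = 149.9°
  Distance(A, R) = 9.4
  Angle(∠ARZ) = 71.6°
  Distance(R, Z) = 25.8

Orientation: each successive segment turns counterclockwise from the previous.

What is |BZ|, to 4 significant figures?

30.56

V is at the origin; VL runs at 135.9° with length 11.3, so L = (-8.115, 7.864). VL is perpendicular to LB, so LB runs at -134.1°; with |LB| = 25.1, B = (-25.58, -10.16). The perpendicularity gives BK at right angles to LB, so BK runs at -44.10°; with |BK| = 9.0, K = (-19.12, -16.42). ∠BKA = 144.7° gives KA at -8.800° from the x-axis; with |KA| = 29.5, A = (10.03, -20.94). ∠KAR = 149.9° gives AR at 21.30° from the x-axis; with |AR| = 9.4, R = (18.79, -17.52). ∠ARZ = 71.6° gives RZ at 129.7° from the x-axis; with |RZ| = 25.8, Z = (2.311, 2.328). Then |BZ| = |Z − B| = 30.56.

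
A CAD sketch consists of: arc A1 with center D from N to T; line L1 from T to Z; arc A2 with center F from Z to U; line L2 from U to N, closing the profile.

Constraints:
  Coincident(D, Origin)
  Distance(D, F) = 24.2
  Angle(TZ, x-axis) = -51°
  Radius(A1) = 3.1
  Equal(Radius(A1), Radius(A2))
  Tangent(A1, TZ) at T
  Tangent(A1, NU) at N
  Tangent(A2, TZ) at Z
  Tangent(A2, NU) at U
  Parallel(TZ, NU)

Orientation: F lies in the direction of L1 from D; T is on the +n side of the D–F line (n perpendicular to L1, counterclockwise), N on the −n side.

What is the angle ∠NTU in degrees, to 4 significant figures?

75.63°

Tangency of A1 to both parallel lines with radius 3.1 puts T and N at D ± 3.1·n: T = (2.409, 1.951), N = (-2.409, -1.951). Equal radii place Z and U the same way about F: Z = F + 3.1·n = (17.64, -16.86), U = F − 3.1·n = (12.82, -20.76). Then cos ∠NTU = TN·TU / (|TN||TU|), giving 75.63°.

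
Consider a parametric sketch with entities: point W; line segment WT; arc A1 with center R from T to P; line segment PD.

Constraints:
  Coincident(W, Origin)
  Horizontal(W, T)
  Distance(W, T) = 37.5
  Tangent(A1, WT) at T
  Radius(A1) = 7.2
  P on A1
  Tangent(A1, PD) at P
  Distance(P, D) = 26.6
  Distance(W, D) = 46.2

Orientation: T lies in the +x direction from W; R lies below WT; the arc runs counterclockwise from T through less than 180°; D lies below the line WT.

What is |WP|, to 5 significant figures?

31.208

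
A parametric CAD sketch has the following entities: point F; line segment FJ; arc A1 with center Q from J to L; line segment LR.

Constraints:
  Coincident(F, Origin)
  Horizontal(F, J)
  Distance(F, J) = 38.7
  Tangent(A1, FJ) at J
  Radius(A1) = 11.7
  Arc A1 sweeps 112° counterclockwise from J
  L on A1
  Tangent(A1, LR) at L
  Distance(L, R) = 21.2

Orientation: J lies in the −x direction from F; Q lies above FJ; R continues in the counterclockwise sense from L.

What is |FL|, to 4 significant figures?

32.16

F is at the origin; F and J share the same y with |FJ| = 38.7 and J on the −x side, so J = (-38.70, 0.000). The tangent condition forces QJ to be normal to FJ, so Q = J + (0, 11.7) = (-38.70, 11.70). On A1, J sits at bearing -90° from Q; a 112° counterclockwise sweep puts L at bearing 22°, so L = Q + 11.7·(cos 22°, sin 22°) = (-27.85, 16.08). Then |FL| = |L − F| = 32.16.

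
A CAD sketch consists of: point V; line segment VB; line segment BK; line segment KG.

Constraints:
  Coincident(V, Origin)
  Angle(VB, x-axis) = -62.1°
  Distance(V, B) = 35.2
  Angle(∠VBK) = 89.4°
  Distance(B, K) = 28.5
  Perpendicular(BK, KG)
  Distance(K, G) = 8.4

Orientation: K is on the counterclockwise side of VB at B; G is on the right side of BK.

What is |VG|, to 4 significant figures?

51.89

V is at the origin; VB runs at -62.1° with length 35.2, so B = 35.2·(cos -62.1°, sin -62.1°) = (16.47, -31.11). ∠VBK = 89.4°, so BK runs at -62.1° + (180° − 89.4°) = 28.50° from the x-axis; with |BK| = 28.5, K = B + 28.5·(cos 28.50°, sin 28.50°) = (41.52, -17.51). BK ⟂ KG; with |KG| = 8.4 on the right of BK, G = K + 8.4·(0.4772, -0.8788) = (45.53, -24.89). Then |VG| = |G − V| = 51.89.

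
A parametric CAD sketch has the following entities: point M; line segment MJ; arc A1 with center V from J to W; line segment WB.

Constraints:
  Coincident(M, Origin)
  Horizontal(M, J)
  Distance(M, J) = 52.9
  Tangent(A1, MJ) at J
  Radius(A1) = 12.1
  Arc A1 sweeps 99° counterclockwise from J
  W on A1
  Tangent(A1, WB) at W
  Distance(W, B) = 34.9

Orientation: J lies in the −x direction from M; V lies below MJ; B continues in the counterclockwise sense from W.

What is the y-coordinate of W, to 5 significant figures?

-13.993

M is at the origin; MJ is horizontal with |MJ| = 52.9 and J on the −x side, so J = (-52.900, 0.0000). Tangency of A1 to MJ means the radius VJ is perpendicular to MJ, so V = J + (0, -12.1) = (-52.900, -12.100). On A1, J sits at bearing 90° from V; a 99° counterclockwise sweep puts W at bearing 189°, so W = V + 12.1·(cos 189°, sin 189°) = (-64.851, -13.993). So W.y = -13.993.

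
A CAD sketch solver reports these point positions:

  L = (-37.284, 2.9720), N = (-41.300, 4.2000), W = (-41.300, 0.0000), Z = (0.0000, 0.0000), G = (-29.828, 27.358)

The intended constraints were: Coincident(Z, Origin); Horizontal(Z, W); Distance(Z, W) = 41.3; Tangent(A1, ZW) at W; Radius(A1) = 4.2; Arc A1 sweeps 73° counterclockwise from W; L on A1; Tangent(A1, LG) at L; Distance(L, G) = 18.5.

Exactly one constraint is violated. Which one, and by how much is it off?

Distance(L, G) = 18.5 — off by 7.00.

Z = (0.00, 0.00) ✓; Z.y = 0.00, W.y = 0.00 ✓; |ZW| = 41.30 ✓; ∠(NW, WZ) = 90.00° ✓; |NW| = 4.200 ✓; bearing(N→L) − bearing(N→W) = 73.00° ✓; |NL| = 4.200 ✓; ∠(NL, LG) = 90.00° ✓; |LG| = 25.50 ✗.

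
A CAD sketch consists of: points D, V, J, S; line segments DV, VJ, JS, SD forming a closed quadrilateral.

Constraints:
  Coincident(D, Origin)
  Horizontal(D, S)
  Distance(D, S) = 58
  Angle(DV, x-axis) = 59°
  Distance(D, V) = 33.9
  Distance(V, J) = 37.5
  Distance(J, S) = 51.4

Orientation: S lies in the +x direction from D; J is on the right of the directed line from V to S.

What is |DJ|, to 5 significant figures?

9.9359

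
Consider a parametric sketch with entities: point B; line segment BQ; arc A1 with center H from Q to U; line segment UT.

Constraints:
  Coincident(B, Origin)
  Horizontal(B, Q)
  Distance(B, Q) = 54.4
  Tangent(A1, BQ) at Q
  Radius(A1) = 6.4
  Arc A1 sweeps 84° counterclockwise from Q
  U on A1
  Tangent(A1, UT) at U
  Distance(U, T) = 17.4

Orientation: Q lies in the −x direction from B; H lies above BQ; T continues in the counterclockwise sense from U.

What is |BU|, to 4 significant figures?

48.38

B is at the origin; B and Q share the same y with |BQ| = 54.4 and Q on the −x side, so Q = (-54.40, 0.000). The tangent condition forces HQ to be normal to BQ, so H = Q + (0, 6.4) = (-54.40, 6.400). On A1, Q sits at bearing -90° from H; an 84° counterclockwise sweep puts U at bearing -6°, so U = H + 6.4·(cos -6°, sin -6°) = (-48.04, 5.731). Then |BU| = |U − B| = 48.38.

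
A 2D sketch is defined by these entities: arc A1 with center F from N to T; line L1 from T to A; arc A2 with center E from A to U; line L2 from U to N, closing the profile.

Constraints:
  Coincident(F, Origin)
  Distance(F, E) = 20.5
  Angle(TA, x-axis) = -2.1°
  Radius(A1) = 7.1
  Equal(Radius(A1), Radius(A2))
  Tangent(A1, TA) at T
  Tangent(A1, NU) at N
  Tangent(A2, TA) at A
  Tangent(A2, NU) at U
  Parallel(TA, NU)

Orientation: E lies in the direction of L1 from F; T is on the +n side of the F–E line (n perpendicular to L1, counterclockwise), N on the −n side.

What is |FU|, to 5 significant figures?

21.695

The slot axis is L1's direction at -2.1°, so u = (cos -2.1°, sin -2.1°) = (0.99933, -0.036644) and n = (−sin -2.1°, cos -2.1°) = (0.036644, 0.99933). F is at the origin and E lies 20.5 along u from F, so E = 20.5·u = (20.486, -0.75120). Tangency of A1 to both parallel lines with radius 7.1 puts T and N at F ± 7.1·n: T = (0.26017, 7.0952), N = (-0.26017, -7.0952). Equal radii place A and U the same way about E: A = E + 7.1·n = (20.746, 6.3440), U = E − 7.1·n = (20.226, -7.8464). Then |FU| = |U − F| = 21.695.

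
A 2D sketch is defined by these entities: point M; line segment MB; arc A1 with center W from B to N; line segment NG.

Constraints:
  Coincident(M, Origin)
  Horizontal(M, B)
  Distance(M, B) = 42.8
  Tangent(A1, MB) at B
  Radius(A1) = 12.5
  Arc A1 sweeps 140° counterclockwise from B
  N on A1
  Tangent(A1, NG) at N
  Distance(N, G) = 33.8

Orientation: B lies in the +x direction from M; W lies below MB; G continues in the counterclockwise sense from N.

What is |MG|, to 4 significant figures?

74.82

On A1, B sits at bearing 90° from W; a 140° counterclockwise sweep puts N at bearing 230°, so N = W + 12.5·(cos 230°, sin 230°) = (34.77, -22.08). Since A1 is tangent to NG there, WN ⟂ NG, so NG runs along (−sin 230°, cos 230°); with |NG| = 33.8, G = (60.66, -43.80). Then |MG| = |G − M| = 74.82.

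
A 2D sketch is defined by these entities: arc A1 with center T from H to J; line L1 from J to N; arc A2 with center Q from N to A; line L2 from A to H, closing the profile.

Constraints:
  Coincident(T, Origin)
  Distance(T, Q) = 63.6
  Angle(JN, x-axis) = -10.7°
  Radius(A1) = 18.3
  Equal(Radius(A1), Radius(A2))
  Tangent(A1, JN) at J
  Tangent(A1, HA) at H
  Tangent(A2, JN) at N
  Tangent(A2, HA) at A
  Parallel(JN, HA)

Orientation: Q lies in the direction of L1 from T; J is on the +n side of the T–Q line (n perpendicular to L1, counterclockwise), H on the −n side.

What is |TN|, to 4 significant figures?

66.18

The slot axis is L1's direction at -10.7°, so u = (cos -10.7°, sin -10.7°) = (0.9826, -0.1857) and n = (−sin -10.7°, cos -10.7°) = (0.1857, 0.9826). T is at the origin and Q lies 63.6 along u from T, so Q = 63.6·u = (62.49, -11.81). Tangency of A1 to both parallel lines with radius 18.3 puts J and H at T ± 18.3·n: J = (3.398, 17.98), H = (-3.398, -17.98). Equal radii place N and A the same way about Q: N = Q + 18.3·n = (65.89, 6.173), A = Q − 18.3·n = (59.10, -29.79). Then |TN| = |N − T| = 66.18.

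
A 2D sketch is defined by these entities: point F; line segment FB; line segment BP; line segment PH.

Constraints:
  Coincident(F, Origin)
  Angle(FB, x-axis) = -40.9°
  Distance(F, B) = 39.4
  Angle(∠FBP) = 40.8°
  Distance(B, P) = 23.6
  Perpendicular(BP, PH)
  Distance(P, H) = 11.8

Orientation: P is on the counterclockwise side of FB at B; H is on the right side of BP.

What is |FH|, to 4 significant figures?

38.06

F is at the origin; FB runs at -40.9° with length 39.4, so B = 39.4·(cos -40.9°, sin -40.9°) = (29.78, -25.80). ∠FBP = 40.8°, so BP runs at -40.9° + (180° − 40.8°) = 98.30° from the x-axis; with |BP| = 23.6, P = B + 23.6·(cos 98.30°, sin 98.30°) = (26.37, -2.444). BP is perpendicular to PH; with |PH| = 11.8 on the right of BP, H = P + 11.8·(0.9895, 0.1444) = (38.05, -0.7406). Then |FH| = |H − F| = 38.06.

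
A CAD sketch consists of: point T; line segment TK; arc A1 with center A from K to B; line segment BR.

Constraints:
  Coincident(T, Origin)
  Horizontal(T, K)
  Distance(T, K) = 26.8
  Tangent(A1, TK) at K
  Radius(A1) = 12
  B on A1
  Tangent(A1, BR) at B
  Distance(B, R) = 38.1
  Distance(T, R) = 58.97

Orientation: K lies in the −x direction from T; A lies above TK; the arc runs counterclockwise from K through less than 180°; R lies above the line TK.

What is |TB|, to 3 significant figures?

22.2

T is at the origin; TK is horizontal with |TK| = 26.8 and K on the −x side, so K = (-26.8, 0.00). A1 meets TK tangentially, so AK is at right angles to TK, so A = K + (0, 12) = (-26.8, 12.0). Since AB ⟂ BR (tangency), |AR| = √(12.0² + 38.1²) = 39.9 regardless of where B sits on A1. So R lies on both circle(T, 58.97) and circle(A, 39.9); the above-TK intersection is R = (-27.9, 51.9). B is the foot of the tangent from R: B = (-15.5, 15.9).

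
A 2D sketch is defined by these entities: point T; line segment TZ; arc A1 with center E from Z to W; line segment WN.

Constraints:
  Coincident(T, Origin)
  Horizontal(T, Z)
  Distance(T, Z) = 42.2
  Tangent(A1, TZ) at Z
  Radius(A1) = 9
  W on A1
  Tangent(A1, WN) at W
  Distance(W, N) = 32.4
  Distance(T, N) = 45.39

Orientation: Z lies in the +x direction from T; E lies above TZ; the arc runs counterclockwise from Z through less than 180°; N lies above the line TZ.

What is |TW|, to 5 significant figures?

50.840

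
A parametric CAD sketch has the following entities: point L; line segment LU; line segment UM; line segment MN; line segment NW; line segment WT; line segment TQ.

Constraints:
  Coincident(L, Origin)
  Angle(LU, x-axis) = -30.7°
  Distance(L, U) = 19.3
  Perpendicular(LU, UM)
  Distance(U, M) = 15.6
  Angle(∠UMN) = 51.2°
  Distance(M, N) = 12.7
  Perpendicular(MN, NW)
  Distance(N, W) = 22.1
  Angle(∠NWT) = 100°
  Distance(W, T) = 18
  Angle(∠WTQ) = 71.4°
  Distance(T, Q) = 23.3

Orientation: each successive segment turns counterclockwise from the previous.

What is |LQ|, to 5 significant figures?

26.444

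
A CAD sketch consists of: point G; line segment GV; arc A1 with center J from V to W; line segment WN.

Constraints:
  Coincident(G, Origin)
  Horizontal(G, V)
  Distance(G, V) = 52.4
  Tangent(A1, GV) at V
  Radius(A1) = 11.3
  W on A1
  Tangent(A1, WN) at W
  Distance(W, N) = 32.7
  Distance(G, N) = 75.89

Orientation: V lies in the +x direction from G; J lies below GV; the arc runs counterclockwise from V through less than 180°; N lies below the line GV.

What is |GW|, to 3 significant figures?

46.5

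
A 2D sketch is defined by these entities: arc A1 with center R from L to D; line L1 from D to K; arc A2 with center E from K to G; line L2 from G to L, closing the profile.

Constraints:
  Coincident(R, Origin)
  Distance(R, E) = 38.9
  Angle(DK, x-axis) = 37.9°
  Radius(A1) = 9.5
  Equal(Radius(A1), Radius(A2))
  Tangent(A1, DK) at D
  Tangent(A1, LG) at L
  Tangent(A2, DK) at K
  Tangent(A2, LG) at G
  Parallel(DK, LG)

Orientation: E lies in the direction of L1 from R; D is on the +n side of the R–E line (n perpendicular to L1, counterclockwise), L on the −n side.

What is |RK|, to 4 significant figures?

40.04

The slot axis is L1's direction at 37.9°, so u = (cos 37.9°, sin 37.9°) = (0.7891, 0.6143) and n = (−sin 37.9°, cos 37.9°) = (-0.6143, 0.7891). R is at the origin and E lies 38.9 along u from R, so E = 38.9·u = (30.70, 23.90). Tangency of A1 to both parallel lines with radius 9.5 puts D and L at R ± 9.5·n: D = (-5.836, 7.496), L = (5.836, -7.496). Equal radii place K and G the same way about E: K = E + 9.5·n = (24.86, 31.39), G = E − 9.5·n = (36.53, 16.40). Then |RK| = |K − R| = 40.04.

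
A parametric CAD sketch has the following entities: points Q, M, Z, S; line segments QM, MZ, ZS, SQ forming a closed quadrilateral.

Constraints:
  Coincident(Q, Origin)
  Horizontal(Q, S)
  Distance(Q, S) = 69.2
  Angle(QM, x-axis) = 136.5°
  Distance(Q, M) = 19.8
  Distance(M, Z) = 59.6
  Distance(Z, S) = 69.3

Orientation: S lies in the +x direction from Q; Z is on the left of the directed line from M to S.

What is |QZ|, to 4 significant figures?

62.25

Q is at the origin; QS is horizontal with |QS| = 69.2 and S in +x, so S = (69.2, 0). QM runs at 136.5° with |QM| = 19.8, so M = (-14.36, 13.63). Z is determined by |MZ| = 59.6 and |ZS| = 69.3 together: it lies at the intersection of circle(M, 59.6) and circle(S, 69.3). With |MS| = 84.67, the foot of the radical line on MS is 34.95 from M and the perpendicular offset is √(59.6² − 34.95²) = 48.28. Taking the left-of-MS solution: Z = (27.90, 55.65).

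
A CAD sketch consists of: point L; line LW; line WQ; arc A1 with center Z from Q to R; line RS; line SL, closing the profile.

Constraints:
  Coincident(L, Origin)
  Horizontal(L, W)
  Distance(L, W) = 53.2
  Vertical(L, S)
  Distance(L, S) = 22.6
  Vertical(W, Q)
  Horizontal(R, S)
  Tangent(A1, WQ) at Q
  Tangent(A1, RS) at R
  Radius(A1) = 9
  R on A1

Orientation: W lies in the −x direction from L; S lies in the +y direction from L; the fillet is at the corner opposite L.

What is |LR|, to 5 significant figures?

49.643

L is at the origin; L and W share the same y with |LW| = 53.2 and W on the −x side, so W = (-53.200, 0.0000). L and S share the same x with |LS| = 22.6 and S on the +y side, so S = (0.0000, 22.600). The virtual corner opposite L is at (-53.200, 22.600). The tangent condition forces ZQ to be normal to WQ and tangency of A1 to RS means the radius ZR is perpendicular to RS, with radius 9.0, so the center Z sits 9.0 in from both sides at Z = (-44.200, 13.600). That places the tangent points at Q = (-53.200, 13.600) on WQ and R = (-44.200, 22.600) on RS. Then |LR| = |R − L| = 49.643.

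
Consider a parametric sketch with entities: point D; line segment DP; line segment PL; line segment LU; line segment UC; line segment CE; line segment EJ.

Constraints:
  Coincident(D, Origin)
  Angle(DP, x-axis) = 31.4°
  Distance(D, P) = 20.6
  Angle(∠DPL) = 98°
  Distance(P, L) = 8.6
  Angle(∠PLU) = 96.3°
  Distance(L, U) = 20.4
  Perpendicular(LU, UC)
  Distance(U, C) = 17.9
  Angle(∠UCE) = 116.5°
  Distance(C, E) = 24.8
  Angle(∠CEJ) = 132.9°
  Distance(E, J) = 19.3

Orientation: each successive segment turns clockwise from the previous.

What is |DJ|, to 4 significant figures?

39.80

∠UCE = 116.5° gives CE at 72.20° from the x-axis; with |CE| = 24.8, E = (3.565, 25.60). ∠CEJ = 132.9° gives EJ at 25.10° from the x-axis; with |EJ| = 19.3, J = (21.04, 33.79). Then |DJ| = |J − D| = 39.80.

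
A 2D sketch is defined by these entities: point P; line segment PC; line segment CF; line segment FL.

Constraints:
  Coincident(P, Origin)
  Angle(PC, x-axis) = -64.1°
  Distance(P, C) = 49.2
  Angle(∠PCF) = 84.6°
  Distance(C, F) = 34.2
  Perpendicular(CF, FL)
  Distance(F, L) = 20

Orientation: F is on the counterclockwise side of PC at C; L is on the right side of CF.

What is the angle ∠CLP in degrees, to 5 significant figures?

36.478°

P is at the origin; PC runs at -64.1° with length 49.2, so C = 49.2·(cos -64.1°, sin -64.1°) = (21.491, -44.258). ∠PCF = 84.6°, so CF runs at -64.1° + (180° − 84.6°) = 31.300° from the x-axis; with |CF| = 34.2, F = C + 34.2·(cos 31.300°, sin 31.300°) = (50.713, -26.491). The perpendicularity gives FL at right angles to CF; with |FL| = 20.0 on the right of CF, L = F + 20.0·(0.51952, -0.85446) = (61.104, -43.580). Then cos ∠CLP = LC·LP / (|LC||LP|), giving 36.478°.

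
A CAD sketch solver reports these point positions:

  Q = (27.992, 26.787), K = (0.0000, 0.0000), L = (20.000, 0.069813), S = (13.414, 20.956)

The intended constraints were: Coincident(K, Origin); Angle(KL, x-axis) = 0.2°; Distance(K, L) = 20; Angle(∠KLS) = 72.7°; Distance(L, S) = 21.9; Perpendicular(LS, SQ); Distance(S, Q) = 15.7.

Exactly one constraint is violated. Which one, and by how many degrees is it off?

Perpendicular(LS, SQ) — off by 4.30°.

K = (0.00, 0.00) ✓; KL at 0.2000° ✓; |KL| = 20.00 ✓; ∠KLS = 72.70° ✓; |LS| = 21.90 ✓; ∠(LS, SQ) = 85.70° ✗; |SQ| = 15.70 ✓.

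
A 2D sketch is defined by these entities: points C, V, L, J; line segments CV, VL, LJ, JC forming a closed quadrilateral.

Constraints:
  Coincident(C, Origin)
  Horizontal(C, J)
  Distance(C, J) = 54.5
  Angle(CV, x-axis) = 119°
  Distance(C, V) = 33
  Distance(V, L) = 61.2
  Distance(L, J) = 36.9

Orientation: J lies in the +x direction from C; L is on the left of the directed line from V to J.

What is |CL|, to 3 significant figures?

57.3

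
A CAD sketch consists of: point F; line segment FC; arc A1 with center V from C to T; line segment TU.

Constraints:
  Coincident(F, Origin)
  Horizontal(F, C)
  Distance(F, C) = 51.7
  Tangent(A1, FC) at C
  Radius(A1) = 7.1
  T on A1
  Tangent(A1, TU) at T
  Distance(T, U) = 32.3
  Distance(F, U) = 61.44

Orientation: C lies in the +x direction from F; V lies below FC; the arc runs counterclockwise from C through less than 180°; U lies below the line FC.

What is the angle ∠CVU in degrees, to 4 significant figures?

171.5°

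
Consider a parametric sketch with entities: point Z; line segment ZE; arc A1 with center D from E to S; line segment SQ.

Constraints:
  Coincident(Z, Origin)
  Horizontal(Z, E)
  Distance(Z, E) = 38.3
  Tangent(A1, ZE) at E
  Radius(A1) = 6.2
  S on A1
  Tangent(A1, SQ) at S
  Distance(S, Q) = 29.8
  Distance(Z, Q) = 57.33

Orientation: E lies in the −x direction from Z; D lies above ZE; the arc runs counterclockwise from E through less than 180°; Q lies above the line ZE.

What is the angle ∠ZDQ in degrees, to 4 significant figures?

111.2°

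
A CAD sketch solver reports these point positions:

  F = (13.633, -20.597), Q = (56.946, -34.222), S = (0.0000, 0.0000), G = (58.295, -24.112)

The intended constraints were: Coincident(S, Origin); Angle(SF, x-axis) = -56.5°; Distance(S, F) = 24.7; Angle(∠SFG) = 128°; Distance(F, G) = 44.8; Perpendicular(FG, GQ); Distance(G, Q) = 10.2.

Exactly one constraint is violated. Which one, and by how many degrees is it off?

Perpendicular(FG, GQ) — off by 3.10°.

S = (0.00, 0.00) ✓; SF at -56.50° ✓; |SF| = 24.70 ✓; ∠SFG = 128.0° ✓; |FG| = 44.80 ✓; ∠(FG, GQ) = 93.10° ✗; |GQ| = 10.20 ✓.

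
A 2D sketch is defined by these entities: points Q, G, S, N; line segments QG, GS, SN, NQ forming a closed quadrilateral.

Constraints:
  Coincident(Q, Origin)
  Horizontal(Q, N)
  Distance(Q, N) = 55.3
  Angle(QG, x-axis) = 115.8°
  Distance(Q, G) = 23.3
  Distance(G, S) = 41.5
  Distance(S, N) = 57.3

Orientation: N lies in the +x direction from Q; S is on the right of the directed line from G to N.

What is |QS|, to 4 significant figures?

18.98

Checks: |GS| = 41.50 ✓; |SN| = 57.30 ✓.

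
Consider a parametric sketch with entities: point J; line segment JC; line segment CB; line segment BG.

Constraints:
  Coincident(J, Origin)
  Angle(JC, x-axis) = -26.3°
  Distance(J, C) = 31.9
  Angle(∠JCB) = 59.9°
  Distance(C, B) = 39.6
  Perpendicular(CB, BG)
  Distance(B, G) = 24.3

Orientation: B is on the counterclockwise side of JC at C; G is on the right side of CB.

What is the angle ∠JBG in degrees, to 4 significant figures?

139.5°

J is at the origin; JC runs at -26.3° with length 31.9, so C = 31.9·(cos -26.3°, sin -26.3°) = (28.60, -14.13). ∠JCB = 59.9°, so CB runs at -26.3° + (180° − 59.9°) = 93.80° from the x-axis; with |CB| = 39.6, B = C + 39.6·(cos 93.80°, sin 93.80°) = (25.97, 25.38). CB is perpendicular to BG; with |BG| = 24.3 on the right of CB, G = B + 24.3·(0.9978, 0.06627) = (50.22, 26.99). Then cos ∠JBG = BJ·BG / (|BJ||BG|), giving 139.5°.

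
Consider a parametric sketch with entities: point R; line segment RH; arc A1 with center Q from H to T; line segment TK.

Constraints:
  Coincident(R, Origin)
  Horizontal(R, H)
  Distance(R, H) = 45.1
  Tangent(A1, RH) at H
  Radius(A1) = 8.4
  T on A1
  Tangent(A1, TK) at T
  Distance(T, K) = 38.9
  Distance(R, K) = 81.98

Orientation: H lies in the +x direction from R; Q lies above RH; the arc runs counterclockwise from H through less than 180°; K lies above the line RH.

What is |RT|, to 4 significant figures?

52.25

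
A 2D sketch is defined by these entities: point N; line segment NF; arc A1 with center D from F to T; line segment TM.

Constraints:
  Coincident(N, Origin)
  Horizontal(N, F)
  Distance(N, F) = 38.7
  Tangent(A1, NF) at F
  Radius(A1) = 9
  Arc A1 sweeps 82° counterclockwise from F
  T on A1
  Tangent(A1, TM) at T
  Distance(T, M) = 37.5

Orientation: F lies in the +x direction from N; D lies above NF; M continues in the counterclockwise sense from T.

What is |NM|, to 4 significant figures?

69.32

N is at the origin; NF is horizontal with |NF| = 38.7 and F on the +x side, so F = (38.70, 0.000). Since A1 is tangent to NF there, DF ⟂ NF, so D = F + (0, 9) = (38.70, 9.000). On A1, F sits at bearing -90° from D; an 82° counterclockwise sweep puts T at bearing -8°, so T = D + 9.0·(cos -8°, sin -8°) = (47.61, 7.747). Tangency of A1 to TM means the radius DT is perpendicular to TM, so TM runs along (−sin -8°, cos -8°); with |TM| = 37.5, M = (52.83, 44.88). Then |NM| = |M − N| = 69.32.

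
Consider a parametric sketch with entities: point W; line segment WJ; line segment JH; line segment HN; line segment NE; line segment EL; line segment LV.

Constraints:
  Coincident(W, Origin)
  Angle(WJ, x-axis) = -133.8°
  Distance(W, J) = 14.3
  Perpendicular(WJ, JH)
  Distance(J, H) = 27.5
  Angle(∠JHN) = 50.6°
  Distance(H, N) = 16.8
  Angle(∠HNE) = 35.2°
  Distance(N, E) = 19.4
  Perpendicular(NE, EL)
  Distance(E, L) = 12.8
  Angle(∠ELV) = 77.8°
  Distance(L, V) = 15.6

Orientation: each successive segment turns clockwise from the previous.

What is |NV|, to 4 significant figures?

10.37

NE is perpendicular to EL, so EL runs at 132.0°; with |EL| = 12.8, L = (-36.05, 7.233). ∠ELV = 77.8° gives LV at 29.80° from the x-axis; with |LV| = 15.6, V = (-22.51, 14.99). Then |NV| = |V − N| = 10.37.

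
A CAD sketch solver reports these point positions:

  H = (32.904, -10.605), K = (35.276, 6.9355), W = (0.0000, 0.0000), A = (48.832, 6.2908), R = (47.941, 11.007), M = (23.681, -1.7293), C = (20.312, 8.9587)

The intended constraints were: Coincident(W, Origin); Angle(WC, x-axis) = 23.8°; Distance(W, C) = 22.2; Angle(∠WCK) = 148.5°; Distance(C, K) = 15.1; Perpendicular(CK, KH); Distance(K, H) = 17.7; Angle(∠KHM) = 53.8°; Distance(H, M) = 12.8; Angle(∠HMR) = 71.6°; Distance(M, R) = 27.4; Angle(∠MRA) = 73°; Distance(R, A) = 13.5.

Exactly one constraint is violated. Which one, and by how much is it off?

Distance(R, A) = 13.5 — off by 8.70.

W = (0.00, 0.00) ✓; WC at 23.80° ✓; |WC| = 22.20 ✓; ∠WCK = 148.5° ✓; |CK| = 15.10 ✓; ∠(CK, KH) = 90.00° ✓; |KH| = 17.70 ✓; ∠KHM = 53.80° ✓; |HM| = 12.80 ✓; ∠HMR = 71.60° ✓; |MR| = 27.40 ✓; ∠MRA = 73.00° ✓; |RA| = 4.800 ✗.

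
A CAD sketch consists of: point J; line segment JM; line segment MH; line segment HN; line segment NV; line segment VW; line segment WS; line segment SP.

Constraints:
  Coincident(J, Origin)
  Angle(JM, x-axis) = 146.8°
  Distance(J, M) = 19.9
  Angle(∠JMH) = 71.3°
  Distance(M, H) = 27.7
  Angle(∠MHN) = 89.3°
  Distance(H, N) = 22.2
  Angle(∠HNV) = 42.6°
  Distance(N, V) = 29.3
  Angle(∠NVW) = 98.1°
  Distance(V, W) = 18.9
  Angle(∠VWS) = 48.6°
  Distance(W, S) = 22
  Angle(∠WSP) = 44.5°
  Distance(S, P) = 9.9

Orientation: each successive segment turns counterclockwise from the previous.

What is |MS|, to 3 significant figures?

24.5

∠NVW = 98.1° gives VW at -154° from the x-axis; with |VW| = 18.9, W = (-35.3, -4.95). ∠VWS = 48.6° gives WS at -23.1° from the x-axis; with |WS| = 22.0, S = (-15.1, -13.6). Then |MS| = |S − M| = 24.5.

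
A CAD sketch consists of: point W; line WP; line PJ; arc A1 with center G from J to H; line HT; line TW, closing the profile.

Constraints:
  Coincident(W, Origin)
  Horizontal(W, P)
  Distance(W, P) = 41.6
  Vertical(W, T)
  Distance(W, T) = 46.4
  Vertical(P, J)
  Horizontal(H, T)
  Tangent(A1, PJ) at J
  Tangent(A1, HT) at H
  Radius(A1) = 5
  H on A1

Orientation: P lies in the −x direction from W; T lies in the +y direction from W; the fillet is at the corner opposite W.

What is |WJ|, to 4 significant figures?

58.69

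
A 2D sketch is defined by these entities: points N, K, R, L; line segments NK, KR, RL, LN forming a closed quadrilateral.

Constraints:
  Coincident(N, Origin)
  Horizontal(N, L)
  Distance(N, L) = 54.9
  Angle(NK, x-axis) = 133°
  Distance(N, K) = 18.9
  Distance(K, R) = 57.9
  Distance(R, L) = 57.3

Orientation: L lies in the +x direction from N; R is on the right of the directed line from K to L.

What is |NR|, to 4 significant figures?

40.24

N is at the origin; NL is horizontal with |NL| = 54.9 and L in +x, so L = (54.9, 0). NK runs at 133.0° with |NK| = 18.9, so K = (-12.89, 13.82). R is determined by |KR| = 57.9 and |RL| = 57.3 together: it lies at the intersection of circle(K, 57.9) and circle(L, 57.3). With |KL| = 69.18, the foot of the radical line on KL is 35.09 from K and the perpendicular offset is √(57.9² − 35.09²) = 46.05. Taking the right-of-KL solution: R = (12.29, -38.31).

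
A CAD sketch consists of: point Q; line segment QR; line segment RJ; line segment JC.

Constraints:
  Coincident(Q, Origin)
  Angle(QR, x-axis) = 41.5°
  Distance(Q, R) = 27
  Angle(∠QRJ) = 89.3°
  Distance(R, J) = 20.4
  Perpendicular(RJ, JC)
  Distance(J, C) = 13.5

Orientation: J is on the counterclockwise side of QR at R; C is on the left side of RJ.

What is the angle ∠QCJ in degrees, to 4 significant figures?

123.9°

Q is at the origin; QR runs at 41.5° with length 27.0, so R = 27.0·(cos 41.5°, sin 41.5°) = (20.22, 17.89). ∠QRJ = 89.3°, so RJ runs at 41.5° + (180° − 89.3°) = 132.2° from the x-axis; with |RJ| = 20.4, J = R + 20.4·(cos 132.2°, sin 132.2°) = (6.519, 33.00). The perpendicularity gives JC at right angles to RJ; with |JC| = 13.5 on the left of RJ, C = J + 13.5·(-0.7408, -0.6717) = (-3.482, 23.93). Then cos ∠QCJ = CQ·CJ / (|CQ||CJ|), giving 123.9°.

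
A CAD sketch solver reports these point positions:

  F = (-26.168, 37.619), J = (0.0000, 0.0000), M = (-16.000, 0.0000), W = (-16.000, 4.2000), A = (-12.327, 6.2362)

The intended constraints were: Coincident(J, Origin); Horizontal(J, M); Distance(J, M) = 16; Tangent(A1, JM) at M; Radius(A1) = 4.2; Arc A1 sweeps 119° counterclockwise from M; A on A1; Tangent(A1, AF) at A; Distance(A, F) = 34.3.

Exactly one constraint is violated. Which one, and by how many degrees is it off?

Tangent(A1, AF) at A — off by 5.20°.

J = (0.00, 0.00) ✓; J.y = 0.00, M.y = 0.00 ✓; |JM| = 16.00 ✓; ∠(WM, MJ) = 90.00° ✓; |WM| = 4.200 ✓; bearing(W→A) − bearing(W→M) = 119.0° ✓; |WA| = 4.200 ✓; ∠(WA, AF) = 95.20° ✗; |AF| = 34.30 ✓.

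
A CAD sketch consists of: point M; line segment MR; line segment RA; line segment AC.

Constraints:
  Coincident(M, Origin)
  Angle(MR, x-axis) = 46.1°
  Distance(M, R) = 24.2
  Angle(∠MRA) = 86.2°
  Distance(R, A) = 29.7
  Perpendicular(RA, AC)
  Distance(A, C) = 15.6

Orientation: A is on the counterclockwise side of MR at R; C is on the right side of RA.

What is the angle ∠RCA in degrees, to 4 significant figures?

62.29°

M is at the origin; MR runs at 46.1° with length 24.2, so R = 24.2·(cos 46.1°, sin 46.1°) = (16.78, 17.44). ∠MRA = 86.2°, so RA runs at 46.1° + (180° − 86.2°) = 139.9° from the x-axis; with |RA| = 29.7, A = R + 29.7·(cos 139.9°, sin 139.9°) = (-5.938, 36.57). RA ⟂ AC; with |AC| = 15.6 on the right of RA, C = A + 15.6·(0.6441, 0.7649) = (4.110, 48.50). Then cos ∠RCA = CR·CA / (|CR||CA|), giving 62.29°.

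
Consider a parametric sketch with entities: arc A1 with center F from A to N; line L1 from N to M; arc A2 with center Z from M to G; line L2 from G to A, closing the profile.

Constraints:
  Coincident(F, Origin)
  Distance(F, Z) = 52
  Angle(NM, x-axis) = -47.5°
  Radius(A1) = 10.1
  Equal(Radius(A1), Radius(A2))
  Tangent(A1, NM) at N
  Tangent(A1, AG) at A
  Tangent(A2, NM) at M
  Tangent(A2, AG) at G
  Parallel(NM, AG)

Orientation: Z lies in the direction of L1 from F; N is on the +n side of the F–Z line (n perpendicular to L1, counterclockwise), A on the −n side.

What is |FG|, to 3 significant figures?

53.0

The slot axis is L1's direction at -47.5°, so u = (cos -47.5°, sin -47.5°) = (0.676, -0.737) and n = (−sin -47.5°, cos -47.5°) = (0.737, 0.676). F is at the origin and Z lies 52.0 along u from F, so Z = 52.0·u = (35.1, -38.3). Tangency of A1 to both parallel lines with radius 10.1 puts N and A at F ± 10.1·n: N = (7.45, 6.82), A = (-7.45, -6.82). Equal radii place M and G the same way about Z: M = Z + 10.1·n = (42.6, -31.5), G = Z − 10.1·n = (27.7, -45.2). Then |FG| = |G − F| = 53.0.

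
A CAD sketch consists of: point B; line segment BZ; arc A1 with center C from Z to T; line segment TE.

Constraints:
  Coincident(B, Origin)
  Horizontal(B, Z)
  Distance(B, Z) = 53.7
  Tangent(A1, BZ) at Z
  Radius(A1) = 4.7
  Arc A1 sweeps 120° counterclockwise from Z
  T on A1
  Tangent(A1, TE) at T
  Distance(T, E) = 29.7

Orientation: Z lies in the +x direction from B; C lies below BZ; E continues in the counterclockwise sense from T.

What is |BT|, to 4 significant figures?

50.13

The tangent condition forces CZ to be normal to BZ, so C = Z + (0, -4.7) = (53.70, -4.700). On A1, Z sits at bearing 90° from C; a 120° counterclockwise sweep puts T at bearing 210°, so T = C + 4.7·(cos 210°, sin 210°) = (49.63, -7.050). Then |BT| = |T − B| = 50.13.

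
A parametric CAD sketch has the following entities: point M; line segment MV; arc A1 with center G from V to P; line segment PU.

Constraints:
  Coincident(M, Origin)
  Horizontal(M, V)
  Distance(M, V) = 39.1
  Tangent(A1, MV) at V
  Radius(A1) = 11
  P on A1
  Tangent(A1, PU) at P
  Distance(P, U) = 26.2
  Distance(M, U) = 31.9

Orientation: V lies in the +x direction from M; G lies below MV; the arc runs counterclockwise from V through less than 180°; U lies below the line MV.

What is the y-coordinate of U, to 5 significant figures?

-27.583

M is at the origin; M and V share the same y with |MV| = 39.1 and V on the +x side, so V = (39.100, 0.0000). Since A1 is tangent to MV there, GV ⟂ MV, so G = V + (0, -11) = (39.100, -11.000). Since GP ⟂ PU (tangency), |GU| = √(11.0² + 26.2²) = 28.415 regardless of where P sits on A1. So U lies on both circle(M, 31.9) and circle(G, 28.415); the below-MV intersection is U = (16.025, -27.583). P is the foot of the tangent from U: P = (29.723, -5.2489).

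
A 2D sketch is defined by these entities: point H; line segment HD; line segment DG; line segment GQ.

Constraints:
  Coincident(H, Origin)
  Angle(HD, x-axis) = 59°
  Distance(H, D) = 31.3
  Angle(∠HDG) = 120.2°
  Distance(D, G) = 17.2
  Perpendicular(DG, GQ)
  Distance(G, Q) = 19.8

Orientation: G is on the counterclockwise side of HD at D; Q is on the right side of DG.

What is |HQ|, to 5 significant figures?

57.275

H is at the origin; HD runs at 59.0° with length 31.3, so D = 31.3·(cos 59.0°, sin 59.0°) = (16.121, 26.829). ∠HDG = 120.2°, so DG runs at 59.0° + (180° − 120.2°) = 118.80° from the x-axis; with |DG| = 17.2, G = D + 17.2·(cos 118.80°, sin 118.80°) = (7.8345, 41.902). DG is perpendicular to GQ; with |GQ| = 19.8 on the right of DG, Q = G + 19.8·(0.87631, 0.48175) = (25.185, 51.441). Then |HQ| = |Q − H| = 57.275.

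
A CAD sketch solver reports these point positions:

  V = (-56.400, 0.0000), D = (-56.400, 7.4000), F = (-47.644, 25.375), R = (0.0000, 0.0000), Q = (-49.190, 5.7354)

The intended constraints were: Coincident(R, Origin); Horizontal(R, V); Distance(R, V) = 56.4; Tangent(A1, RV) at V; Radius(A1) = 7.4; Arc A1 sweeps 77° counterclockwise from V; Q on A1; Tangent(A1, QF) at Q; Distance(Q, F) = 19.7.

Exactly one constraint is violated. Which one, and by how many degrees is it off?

Tangent(A1, QF) at Q — off by 8.50°.

R = (0.00, 0.00) ✓; R.y = 0.00, V.y = 0.00 ✓; |RV| = 56.40 ✓; ∠(DV, VR) = 90.00° ✓; |DV| = 7.400 ✓; bearing(D→Q) − bearing(D→V) = 77.00° ✓; |DQ| = 7.400 ✓; ∠(DQ, QF) = 81.50° ✗; |QF| = 19.70 ✓.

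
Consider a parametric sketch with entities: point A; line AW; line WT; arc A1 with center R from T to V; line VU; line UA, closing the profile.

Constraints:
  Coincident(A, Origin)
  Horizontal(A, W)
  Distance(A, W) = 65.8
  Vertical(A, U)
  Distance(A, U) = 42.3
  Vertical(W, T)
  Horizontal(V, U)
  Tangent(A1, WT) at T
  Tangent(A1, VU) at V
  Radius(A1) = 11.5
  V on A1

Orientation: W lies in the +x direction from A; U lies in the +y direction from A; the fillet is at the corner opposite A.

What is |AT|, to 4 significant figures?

72.65

A is at the origin; A and W share the same y with |AW| = 65.8 and W on the +x side, so W = (65.80, 0.000). AU is vertical with |AU| = 42.3 and U on the +y side, so U = (0.000, 42.30). The virtual corner opposite A is at (65.80, 42.30). The tangent condition forces RT to be normal to WT and since A1 is tangent to VU there, RV ⟂ VU, with radius 11.5, so the center R sits 11.5 in from both sides at R = (54.30, 30.80). That places the tangent points at T = (65.80, 30.80) on WT and V = (54.30, 42.30) on VU. Then |AT| = |T − A| = 72.65.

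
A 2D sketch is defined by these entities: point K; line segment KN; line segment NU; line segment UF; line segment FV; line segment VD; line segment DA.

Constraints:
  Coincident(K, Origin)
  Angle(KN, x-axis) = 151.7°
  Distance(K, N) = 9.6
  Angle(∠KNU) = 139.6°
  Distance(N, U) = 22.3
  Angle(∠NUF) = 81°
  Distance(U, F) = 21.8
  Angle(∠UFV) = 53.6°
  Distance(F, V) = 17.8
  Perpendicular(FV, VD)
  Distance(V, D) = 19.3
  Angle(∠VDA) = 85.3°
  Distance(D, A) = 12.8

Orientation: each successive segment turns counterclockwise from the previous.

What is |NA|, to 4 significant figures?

28.80

The perpendicularity gives VD at right angles to FV, so VD runs at 147.5°; with |VD| = 19.3, D = (-29.12, 4.921). ∠VDA = 85.3° gives DA at -117.8° from the x-axis; with |DA| = 12.8, A = (-35.09, -6.402). Then |NA| = |A − N| = 28.80.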